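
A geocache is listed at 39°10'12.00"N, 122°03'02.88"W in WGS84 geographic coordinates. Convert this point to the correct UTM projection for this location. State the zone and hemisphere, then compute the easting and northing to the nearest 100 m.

Longitude -122.0508° lies in the 6° band [-126°, -120°), giving zone 10; latitude is north of the equator, so 10N.
Zone 10 central meridian λ₀ = 6×10 − 183 = -123°; Δλ = +0.9492°.
Transverse Mercator on WGS84 with k₀ = 0.9996 gives E = 581996.614 m, N = 4336070.965 m.

Zone 10N: E 582000 m, N 4336100 m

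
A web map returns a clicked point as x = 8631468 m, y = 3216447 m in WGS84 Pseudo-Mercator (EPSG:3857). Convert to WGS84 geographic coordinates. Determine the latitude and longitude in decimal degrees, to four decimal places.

R = 6378137 m. λ = x/R = 77.53779629°.
φ = 2·arctan(exp(y/R)) − 90° = 2·arctan(1.65581) − 90° = 27.74170057°.

lat 27.7417°, lon 77.5378°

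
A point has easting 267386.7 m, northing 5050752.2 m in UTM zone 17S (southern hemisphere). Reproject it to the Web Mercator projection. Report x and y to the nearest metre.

x -9343490 m, y -5567981 m

Unproject from UTM 17S (λ₀ = -81°) → φ = -44.65890035°, λ = -83.93399954°.
Web Mercator (R = 6378137 m): x = -9343490.089 m, y = -5567981.225 m.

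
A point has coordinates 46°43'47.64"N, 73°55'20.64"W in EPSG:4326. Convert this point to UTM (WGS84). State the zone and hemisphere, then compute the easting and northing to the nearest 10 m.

Longitude -73.9224° lies in the 6° band [-78°, -72°), giving zone 18; latitude is north of the equator, so 18N.
Zone 18 central meridian λ₀ = 6×18 − 183 = -75°; Δλ = +1.0776°.
Transverse Mercator on WGS84 with k₀ = 0.9996 gives E = 582336.817 m, N = 5175713.399 m.

Zone 18N: E 582340 m, N 5175710 m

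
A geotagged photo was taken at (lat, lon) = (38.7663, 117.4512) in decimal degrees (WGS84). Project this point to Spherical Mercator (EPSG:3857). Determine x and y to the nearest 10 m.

Web Mercator is spherical with R = a = 6378137 m.
x = R·λ = 6378137 × 2.049910150 = 13074607.777 m.
y = R·ln tan(π/4 + φ/2) = 6378137 × 0.735050239 = 4688251.123 m.

x 13074610 m, y 4688250 m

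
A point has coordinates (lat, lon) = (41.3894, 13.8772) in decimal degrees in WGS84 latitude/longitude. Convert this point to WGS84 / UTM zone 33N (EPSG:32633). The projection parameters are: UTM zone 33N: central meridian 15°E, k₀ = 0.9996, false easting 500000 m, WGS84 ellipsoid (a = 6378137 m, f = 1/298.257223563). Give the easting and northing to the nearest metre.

E 406128 m, N 4582594 m

Zone 33 central meridian λ₀ = 6×33 − 183 = 15°; Δλ = -1.1228°.
Transverse Mercator on WGS84 with k₀ = 0.9996 gives E = 406127.969 m, N = 4582593.800 m.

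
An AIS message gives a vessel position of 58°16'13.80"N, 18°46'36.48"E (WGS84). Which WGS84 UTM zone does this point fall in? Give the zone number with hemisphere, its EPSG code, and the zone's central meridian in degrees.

Zone 34N (EPSG:32634), central meridian 21°

UTM zone = ⌊(λ + 180)/6⌋ + 1; 18.7768° ∈ [18°, 24°) → zone 34.
Hemisphere: N (φ ≥ 0).
Central meridian λ₀ = 6×34 − 183 = 21°.
EPSG code: 32634.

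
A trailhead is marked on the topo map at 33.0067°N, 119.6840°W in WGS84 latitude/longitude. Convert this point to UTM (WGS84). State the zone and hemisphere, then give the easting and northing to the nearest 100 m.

Zone 11N: E 249300 m, N 3655200 m

Longitude -119.6840° lies in the 6° band [-120°, -114°), giving zone 11; latitude is north of the equator, so 11N.
Zone 11 central meridian λ₀ = 6×11 − 183 = -117°; Δλ = -2.6840°.
Transverse Mercator on WGS84 with k₀ = 0.9996 gives E = 249253.286 m, N = 3655230.408 m.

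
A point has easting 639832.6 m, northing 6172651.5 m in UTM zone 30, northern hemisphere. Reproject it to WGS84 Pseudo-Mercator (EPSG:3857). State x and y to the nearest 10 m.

x -86400 m, y 7494880 m

Unproject from UTM 30N (λ₀ = -3°) → φ = 55.67950014°, λ = -0.77610068°.
Web Mercator (R = 6378137 m): x = -86395.132 m, y = 7494875.977 m.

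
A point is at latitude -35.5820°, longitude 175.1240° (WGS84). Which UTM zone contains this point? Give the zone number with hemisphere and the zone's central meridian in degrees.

UTM zone = ⌊(λ + 180)/6⌋ + 1; 175.1240° ∈ [174°, 180°) → zone 60.
Hemisphere: S (φ < 0).
Central meridian λ₀ = 6×60 − 183 = 177°.

Zone 60S, central meridian 177°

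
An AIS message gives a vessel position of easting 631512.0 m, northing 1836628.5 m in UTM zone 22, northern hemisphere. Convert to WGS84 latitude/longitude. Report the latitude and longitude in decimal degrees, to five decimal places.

lat 16.60830°, lon -49.76710°

Zone 22N: λ₀ = -51°, k₀ = 0.9996, false easting 500000 m.
Meridian distance M = (N − FN)/k₀ = 1837363.4 m.
Inverse transverse Mercator on WGS84 gives φ = 16.60829973°, λ = -49.76709975°.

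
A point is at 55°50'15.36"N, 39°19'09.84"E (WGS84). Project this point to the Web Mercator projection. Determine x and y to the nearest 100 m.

x 4377000 m, y 7526200 m

Web Mercator is spherical with R = a = 6378137 m.
x = R·λ = 6378137 × 0.686252990 = 4377015.586 m.
y = R·ln tan(π/4 + φ/2) = 6378137 × 1.179992544 = 7526154.104 m.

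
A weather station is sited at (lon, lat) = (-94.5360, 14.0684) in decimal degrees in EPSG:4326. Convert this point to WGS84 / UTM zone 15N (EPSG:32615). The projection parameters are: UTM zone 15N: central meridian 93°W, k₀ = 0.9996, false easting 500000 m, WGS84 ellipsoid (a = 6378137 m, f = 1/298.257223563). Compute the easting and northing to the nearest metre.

Zone 15 central meridian λ₀ = 6×15 − 183 = -93°; Δλ = -1.5360°.
Transverse Mercator on WGS84 with k₀ = 0.9996 gives E = 334157.707 m, N = 1555831.483 m.

E 334158 m, N 1555831 m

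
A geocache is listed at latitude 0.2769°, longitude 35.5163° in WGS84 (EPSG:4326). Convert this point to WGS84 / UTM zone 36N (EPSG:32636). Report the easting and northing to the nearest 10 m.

E 780090 m, N 30640 m

Zone 36 central meridian λ₀ = 6×36 − 183 = 33°; Δλ = +2.5163°.
Transverse Mercator on WGS84 with k₀ = 0.9996 gives E = 780088.596 m, N = 30635.510 m.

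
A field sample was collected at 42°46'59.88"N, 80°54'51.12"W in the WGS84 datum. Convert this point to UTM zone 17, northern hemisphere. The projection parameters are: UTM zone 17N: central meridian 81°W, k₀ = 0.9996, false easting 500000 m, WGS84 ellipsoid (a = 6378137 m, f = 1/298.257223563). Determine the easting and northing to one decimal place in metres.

Zone 17 central meridian λ₀ = 6×17 − 183 = -81°; Δλ = +0.0858°.
Transverse Mercator on WGS84 with k₀ = 0.9996 gives E = 507017.943 m, N = 4736754.656 m.

E 507017.9 m, N 4736754.7 m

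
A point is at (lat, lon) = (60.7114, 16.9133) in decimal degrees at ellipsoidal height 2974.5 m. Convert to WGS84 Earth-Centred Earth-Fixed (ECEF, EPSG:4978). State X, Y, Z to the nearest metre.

X 2994301 m, Y 910498 m, Z 5542276 m

WGS84: a = 6378137 m, e² = 0.006694380; N(φ) = a/√(1−e²sin²φ) = 6394438.804 m.
X = (N+h)·cosφ·cosλ = 2994301.132 m; Y = (N+h)·cosφ·sinλ = 910497.519 m; Z = (N(1−e²)+h)·sinφ = 5542275.714 m.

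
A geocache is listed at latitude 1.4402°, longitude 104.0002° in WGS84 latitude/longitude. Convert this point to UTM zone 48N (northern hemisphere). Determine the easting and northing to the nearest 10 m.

E 388780 m, N 159210 m

Zone 48 central meridian λ₀ = 6×48 − 183 = 105°; Δλ = -0.9998°.
Transverse Mercator on WGS84 with k₀ = 0.9996 gives E = 388776.526 m, N = 159210.101 m.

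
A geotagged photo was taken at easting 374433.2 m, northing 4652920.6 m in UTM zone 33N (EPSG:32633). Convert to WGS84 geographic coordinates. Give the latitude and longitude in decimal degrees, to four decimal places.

lat 42.0183°, lon 13.4834°

Zone 33N: λ₀ = 15°, k₀ = 0.9996, false easting 500000 m.
Meridian distance M = (N − FN)/k₀ = 4654782.5 m.
Inverse transverse Mercator on WGS84 gives φ = 42.01830012°, λ = 13.48339955°.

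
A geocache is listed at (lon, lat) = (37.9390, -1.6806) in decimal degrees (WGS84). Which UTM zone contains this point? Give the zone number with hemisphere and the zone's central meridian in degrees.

UTM zone = ⌊(λ + 180)/6⌋ + 1; 37.9390° ∈ [36°, 42°) → zone 37.
Hemisphere: S (φ < 0).
Central meridian λ₀ = 6×37 − 183 = 39°.

Zone 37S, central meridian 39°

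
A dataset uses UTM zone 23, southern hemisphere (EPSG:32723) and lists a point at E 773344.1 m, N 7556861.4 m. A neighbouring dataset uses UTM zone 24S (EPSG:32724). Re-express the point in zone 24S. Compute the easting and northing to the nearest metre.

UTM 23S → geographic: φ = -22.07170017°, λ = -42.35119972°.
UTM 24S (λ₀ = -39°) forward: E = 154117.999 m, N = 7555432.854 m.

E 154118 m, N 7555433 m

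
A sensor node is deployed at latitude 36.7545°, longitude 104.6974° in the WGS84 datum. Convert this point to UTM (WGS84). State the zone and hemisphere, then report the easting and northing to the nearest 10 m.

Longitude 104.6974° lies in the 6° band [102°, 108°), giving zone 48; latitude is north of the equator, so 48N.
Zone 48 central meridian λ₀ = 6×48 − 183 = 105°; Δλ = -0.3026°.
Transverse Mercator on WGS84 with k₀ = 0.9996 gives E = 472989.493 m, N = 4067681.502 m.

Zone 48N: E 472990 m, N 4067680 m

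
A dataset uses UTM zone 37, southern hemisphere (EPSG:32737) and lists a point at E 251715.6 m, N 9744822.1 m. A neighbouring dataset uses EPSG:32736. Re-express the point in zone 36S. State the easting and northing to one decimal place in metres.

UTM 37S → geographic: φ = -2.30689976°, λ = 36.76750019°.
UTM 36S (λ₀ = 33°) forward: E = 919194.198 m, N = 9744461.511 m.

E 919194.2 m, N 9744461.5 m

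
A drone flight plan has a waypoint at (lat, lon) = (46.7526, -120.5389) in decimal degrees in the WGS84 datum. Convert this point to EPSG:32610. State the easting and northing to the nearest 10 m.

E 687960 m, N 5180610 m

Zone 10 central meridian λ₀ = 6×10 − 183 = -123°; Δλ = +2.4611°.
Transverse Mercator on WGS84 with k₀ = 0.9996 gives E = 687964.996 m, N = 5180613.448 m.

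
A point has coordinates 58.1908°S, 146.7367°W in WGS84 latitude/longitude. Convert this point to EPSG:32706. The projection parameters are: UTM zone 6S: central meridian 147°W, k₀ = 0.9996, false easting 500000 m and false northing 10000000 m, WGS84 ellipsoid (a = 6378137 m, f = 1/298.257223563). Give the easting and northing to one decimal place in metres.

Zone 6 central meridian λ₀ = 6×6 − 183 = -147°; Δλ = +0.2633°.
Transverse Mercator on WGS84 with k₀ = 0.9996 gives E = 515480.558 m, N = 3550016.938 m.

E 515480.6 m, N 3550016.9 m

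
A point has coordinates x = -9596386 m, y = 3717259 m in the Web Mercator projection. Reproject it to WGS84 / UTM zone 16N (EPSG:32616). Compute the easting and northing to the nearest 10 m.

Web Mercator inverse (R = 6378137 m) → φ = 31.64850218°, λ = -86.20580216°.
UTM 16N forward: E = 575302.092 m, N = 3501749.744 m.

E 575300 m, N 3501750 m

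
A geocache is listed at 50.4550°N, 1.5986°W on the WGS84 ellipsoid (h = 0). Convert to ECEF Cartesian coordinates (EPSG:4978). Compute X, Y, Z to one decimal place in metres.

WGS84: a = 6378137 m, e² = 0.006694380; N(φ) = a/√(1−e²sin²φ) = 6390869.758 m.
X = (N+h)·cosφ·cosλ = 4067381.229 m; Y = (N+h)·cosφ·sinλ = -113512.783 m; Z = (N(1−e²)+h)·sinφ = 4895167.015 m.

X 4067381.2 m, Y -113512.8 m, Z 4895167.0 m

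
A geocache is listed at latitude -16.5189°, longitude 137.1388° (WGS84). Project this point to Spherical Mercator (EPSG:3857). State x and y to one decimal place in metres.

Web Mercator is spherical with R = a = 6378137 m.
x = R·λ = 6378137 × 2.393523592 = 15266221.384 m.
y = R·ln tan(π/4 + φ/2) = 6378137 × -0.292388401 = -1864893.280 m.

x 15266221.4 m, y -1864893.3 m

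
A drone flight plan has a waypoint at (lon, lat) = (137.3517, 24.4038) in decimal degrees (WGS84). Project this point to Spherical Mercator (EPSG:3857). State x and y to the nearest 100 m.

x 15289900 m, y 2802700 m

Web Mercator is spherical with R = a = 6378137 m.
x = R·λ = 6378137 × 2.397239398 = 15289921.304 m.
y = R·ln tan(π/4 + φ/2) = 6378137 × 0.439421522 = 2802690.666 m.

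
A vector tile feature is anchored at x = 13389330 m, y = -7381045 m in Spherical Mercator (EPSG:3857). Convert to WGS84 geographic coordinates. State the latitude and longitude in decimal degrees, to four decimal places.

R = 6378137 m. λ = x/R = 120.27839783°.
φ = 2·arctan(exp(y/R)) − 90° = 2·arctan(0.31435) − 90° = -55.09869804°.

lat -55.0987°, lon 120.2784°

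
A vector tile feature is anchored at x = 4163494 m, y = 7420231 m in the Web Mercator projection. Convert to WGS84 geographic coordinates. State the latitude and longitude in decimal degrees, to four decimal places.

R = 6378137 m. λ = x/R = 37.40130296°.
φ = 2·arctan(exp(y/R)) − 90° = 2·arctan(3.20075) − 90° = 55.29960087°.

lat 55.2996°, lon 37.4013°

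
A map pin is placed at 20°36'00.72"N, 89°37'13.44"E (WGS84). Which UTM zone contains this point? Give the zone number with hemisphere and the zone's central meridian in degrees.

Zone 45N, central meridian 87°

UTM zone = ⌊(λ + 180)/6⌋ + 1; 89.6204° ∈ [84°, 90°) → zone 45.
Hemisphere: N (φ ≥ 0).
Central meridian λ₀ = 6×45 − 183 = 87°.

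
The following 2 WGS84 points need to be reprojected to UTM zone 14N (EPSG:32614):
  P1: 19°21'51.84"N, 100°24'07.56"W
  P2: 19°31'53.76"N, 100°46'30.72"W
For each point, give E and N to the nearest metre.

UTM zone 14N: λ₀ = -99°, k₀ = 0.9996.
P1 (19.3644°, -100.4021°) → (352741.785, 2141745.820) m.
P2 (19.5316°, -100.7752°) → (313738.424, 2160614.430) m.

P1: E 352742 m, N 2141746 m; P2: E 313738 m, N 2160614 m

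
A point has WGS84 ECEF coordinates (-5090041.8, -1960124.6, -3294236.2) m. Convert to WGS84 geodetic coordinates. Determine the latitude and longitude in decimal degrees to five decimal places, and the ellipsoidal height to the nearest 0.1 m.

lat -31.30080°, lon -158.93880°, h -382.9 m

λ = atan2(Y, X) = -158.93879964°; p = √(X²+Y²) = 5454412.3 m.
Bowring's method on WGS84 (a = 6378137 m, b = 6356752.314 m) gives φ = -31.30080029°, h = -382.889 m.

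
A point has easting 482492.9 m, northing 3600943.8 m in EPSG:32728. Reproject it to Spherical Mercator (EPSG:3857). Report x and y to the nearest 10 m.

x -1702520 m, y -7911500 m

Unproject from UTM 28S (λ₀ = -15°) → φ = -57.73329973°, λ = -15.29400013°.
Web Mercator (R = 6378137 m): x = -1702520.306 m, y = -7911499.578 m.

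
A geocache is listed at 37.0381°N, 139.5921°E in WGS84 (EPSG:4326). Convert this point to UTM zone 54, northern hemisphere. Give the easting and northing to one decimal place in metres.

E 374789.6 m, N 4100025.7 m

Zone 54 central meridian λ₀ = 6×54 − 183 = 141°; Δλ = -1.4079°.
Transverse Mercator on WGS84 with k₀ = 0.9996 gives E = 374789.635 m, N = 4100025.676 m.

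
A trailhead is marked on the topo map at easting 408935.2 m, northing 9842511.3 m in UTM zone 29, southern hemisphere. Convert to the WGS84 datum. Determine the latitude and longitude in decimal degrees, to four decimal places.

lat -1.4247°, lon -9.8186°

Zone 29S: λ₀ = -9°, k₀ = 0.9996, false easting 500000 m, false northing 10000000 m.
Meridian distance M = (N − FN)/k₀ = -157551.7 m.
Inverse transverse Mercator on WGS84 gives φ = -1.42470038°, λ = -9.81859974°.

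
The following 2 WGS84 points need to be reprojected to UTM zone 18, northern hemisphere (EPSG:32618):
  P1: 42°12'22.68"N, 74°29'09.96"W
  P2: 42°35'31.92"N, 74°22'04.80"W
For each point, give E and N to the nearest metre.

UTM zone 18N: λ₀ = -75°, k₀ = 0.9996.
P1 (42.2063°, -74.4861°) → (542422.287, 4672809.701) m.
P2 (42.5922°, -74.3680°) → (551852.726, 4715724.467) m.

P1: E 542422 m, N 4672810 m; P2: E 551853 m, N 4715724 m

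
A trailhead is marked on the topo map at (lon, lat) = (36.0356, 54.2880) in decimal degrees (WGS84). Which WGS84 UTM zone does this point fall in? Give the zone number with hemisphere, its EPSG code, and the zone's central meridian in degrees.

UTM zone = ⌊(λ + 180)/6⌋ + 1; 36.0356° ∈ [36°, 42°) → zone 37.
Hemisphere: N (φ ≥ 0).
Central meridian λ₀ = 6×37 − 183 = 39°.
EPSG code: 32637.

Zone 37N (EPSG:32637), central meridian 39°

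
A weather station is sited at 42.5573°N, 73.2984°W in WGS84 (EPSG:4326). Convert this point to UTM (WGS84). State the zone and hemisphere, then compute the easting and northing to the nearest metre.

Longitude -73.2984° lies in the 6° band [-78°, -72°), giving zone 18; latitude is north of the equator, so 18N.
Zone 18 central meridian λ₀ = 6×18 − 183 = -75°; Δλ = +1.7016°.
Transverse Mercator on WGS84 with k₀ = 0.9996 gives E = 639687.950 m, N = 4713058.719 m.

Zone 18N: E 639688 m, N 4713059 m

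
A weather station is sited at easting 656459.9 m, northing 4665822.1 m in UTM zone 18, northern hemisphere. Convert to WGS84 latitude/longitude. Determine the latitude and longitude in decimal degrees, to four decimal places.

lat 42.1289°, lon -73.1070°

Zone 18N: λ₀ = -75°, k₀ = 0.9996, false easting 500000 m.
Meridian distance M = (N − FN)/k₀ = 4667689.2 m.
Inverse transverse Mercator on WGS84 gives φ = 42.12889980°, λ = -73.10699960°.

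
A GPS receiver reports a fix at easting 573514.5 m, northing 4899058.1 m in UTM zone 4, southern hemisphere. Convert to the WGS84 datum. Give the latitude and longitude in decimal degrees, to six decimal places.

Zone 4S: λ₀ = -159°, k₀ = 0.9996, false easting 500000 m, false northing 10000000 m.
Meridian distance M = (N − FN)/k₀ = -5102983.1 m.
Inverse transverse Mercator on WGS84 gives φ = -46.05810023°, λ = -158.04959984°.

lat -46.058100°, lon -158.049600°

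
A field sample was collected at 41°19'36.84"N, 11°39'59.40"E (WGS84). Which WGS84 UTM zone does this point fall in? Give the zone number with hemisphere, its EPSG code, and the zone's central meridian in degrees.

UTM zone = ⌊(λ + 180)/6⌋ + 1; 11.6665° ∈ [6°, 12°) → zone 32.
Hemisphere: N (φ ≥ 0).
Central meridian λ₀ = 6×32 − 183 = 9°.
EPSG code: 32632.

Zone 32N (EPSG:32632), central meridian 9°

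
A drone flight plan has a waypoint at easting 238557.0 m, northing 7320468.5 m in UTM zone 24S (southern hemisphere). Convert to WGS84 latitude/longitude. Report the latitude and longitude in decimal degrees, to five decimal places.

lat -24.20680°, lon -41.57400°

Zone 24S: λ₀ = -39°, k₀ = 0.9996, false easting 500000 m, false northing 10000000 m.
Meridian distance M = (N − FN)/k₀ = -2680603.7 m.
Inverse transverse Mercator on WGS84 gives φ = -24.20679962°, λ = -41.57399980°.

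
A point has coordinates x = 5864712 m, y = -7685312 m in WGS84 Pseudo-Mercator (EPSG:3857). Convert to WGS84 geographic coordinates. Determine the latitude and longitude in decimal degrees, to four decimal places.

R = 6378137 m. λ = x/R = 52.68360427°.
φ = 2·arctan(exp(y/R)) − 90° = 2·arctan(0.29971) − 90° = -56.63219924°.

lat -56.6322°, lon 52.6836°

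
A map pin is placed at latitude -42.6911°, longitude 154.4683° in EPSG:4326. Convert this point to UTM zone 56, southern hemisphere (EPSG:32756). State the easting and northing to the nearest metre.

Zone 56 central meridian λ₀ = 6×56 − 183 = 153°; Δλ = +1.4683°.
Transverse Mercator on WGS84 with k₀ = 0.9996 gives E = 620277.567 m, N = 5272442.000 m.

E 620278 m, N 5272442 m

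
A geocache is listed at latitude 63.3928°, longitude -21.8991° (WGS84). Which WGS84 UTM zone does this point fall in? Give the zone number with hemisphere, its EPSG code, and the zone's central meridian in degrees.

Zone 27N (EPSG:32627), central meridian -21°

UTM zone = ⌊(λ + 180)/6⌋ + 1; -21.8991° ∈ [-24°, -18°) → zone 27.
Hemisphere: N (φ ≥ 0).
Central meridian λ₀ = 6×27 − 183 = -21°.
EPSG code: 32627.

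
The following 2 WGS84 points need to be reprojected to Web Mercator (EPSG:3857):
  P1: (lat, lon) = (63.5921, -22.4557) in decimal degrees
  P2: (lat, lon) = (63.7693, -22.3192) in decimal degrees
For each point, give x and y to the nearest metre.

P1: x -2499757 m, y 9246930 m; P2: x -2484562 m, y 9291421 m

Web Mercator: x = R·λ, y = R·ln tan(π/4+φ/2), R = 6378137 m.
P1 (63.5921°, -22.4557°) → (-2499757.089, 9246930.323) m.
P2 (63.7693°, -22.3192°) → (-2484561.979, 9291420.807) m.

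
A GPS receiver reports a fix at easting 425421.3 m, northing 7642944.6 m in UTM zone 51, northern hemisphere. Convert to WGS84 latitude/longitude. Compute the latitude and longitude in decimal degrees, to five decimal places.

Zone 51N: λ₀ = 123°, k₀ = 0.9996, false easting 500000 m.
Meridian distance M = (N − FN)/k₀ = 7646003.0 m.
Inverse transverse Mercator on WGS84 gives φ = 68.88749973°, λ = 121.14450119°.

lat 68.88750°, lon 121.14450°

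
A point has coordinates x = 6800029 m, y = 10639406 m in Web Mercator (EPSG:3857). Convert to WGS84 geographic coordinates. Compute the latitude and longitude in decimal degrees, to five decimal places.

R = 6378137 m. λ = x/R = 61.08569983°.
φ = 2·arctan(exp(y/R)) − 90° = 2·arctan(5.30211) − 90° = 68.63849914°.

lat 68.63850°, lon 61.08570°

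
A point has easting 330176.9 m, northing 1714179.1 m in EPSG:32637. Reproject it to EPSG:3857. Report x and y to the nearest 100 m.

Unproject from UTM 37N (λ₀ = 39°) → φ = 15.49929987°, λ = 37.41679997°.
Web Mercator (R = 6378137 m): x = 4165219.120 m, y = 1746810.678 m.

x 4165200 m, y 1746800 m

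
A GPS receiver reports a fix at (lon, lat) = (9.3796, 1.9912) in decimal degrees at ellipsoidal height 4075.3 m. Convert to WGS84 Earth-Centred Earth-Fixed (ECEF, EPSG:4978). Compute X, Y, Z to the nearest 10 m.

X 6293110 m, Y 1039520 m, Z 220270 m

WGS84: a = 6378137 m, e² = 0.006694380; N(φ) = a/√(1−e²sin²φ) = 6378162.774 m.
X = (N+h)·cosφ·cosλ = 6293106.923 m; Y = (N+h)·cosφ·sinλ = 1039515.180 m; Z = (N(1−e²)+h)·sinφ = 220273.670 m.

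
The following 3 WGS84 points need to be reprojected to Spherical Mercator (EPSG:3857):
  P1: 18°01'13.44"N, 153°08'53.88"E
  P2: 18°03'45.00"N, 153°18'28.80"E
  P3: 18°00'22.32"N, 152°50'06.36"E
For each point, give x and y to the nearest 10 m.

P1: x 17048390 m, y 2039940 m; P2: x 17066170 m, y 2044870 m; P3: x 17013530 m, y 2038270 m

Web Mercator: x = R·λ, y = R·ln tan(π/4+φ/2), R = 6378137 m.
P1 (18.0204°, 153.1483°) → (17048390.772, 2039936.467) m.
P2 (18.0625°, 153.3080°) → (17066168.495, 2044865.358) m.
P3 (18.0062°, 152.8351°) → (17013525.507, 2038274.257) m.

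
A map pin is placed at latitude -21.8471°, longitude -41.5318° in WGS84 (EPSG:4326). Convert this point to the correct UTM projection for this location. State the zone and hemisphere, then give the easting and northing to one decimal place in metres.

Zone 24S: E 238324.3 m, N 7581944.3 m

Longitude -41.5318° lies in the 6° band [-42°, -36°), giving zone 24; latitude is south of the equator, so 24S.
Zone 24 central meridian λ₀ = 6×24 − 183 = -39°; Δλ = -2.5318°.
Transverse Mercator on WGS84 with k₀ = 0.9996 gives E = 238324.252 m, N = 7581944.332 m.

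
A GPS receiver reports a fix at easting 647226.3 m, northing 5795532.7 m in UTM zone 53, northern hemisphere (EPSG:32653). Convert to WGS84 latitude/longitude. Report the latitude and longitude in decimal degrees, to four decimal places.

Zone 53N: λ₀ = 135°, k₀ = 0.9996, false easting 500000 m.
Meridian distance M = (N − FN)/k₀ = 5797851.8 m.
Inverse transverse Mercator on WGS84 gives φ = 52.29039963°, λ = 137.15869959°.

lat 52.2904°, lon 137.1587°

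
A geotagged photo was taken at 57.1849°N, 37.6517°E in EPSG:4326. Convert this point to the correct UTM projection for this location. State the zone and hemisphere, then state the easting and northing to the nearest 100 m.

Zone 37N: E 418500 m, N 6338800 m

Longitude 37.6517° lies in the 6° band [36°, 42°), giving zone 37; latitude is north of the equator, so 37N.
Zone 37 central meridian λ₀ = 6×37 − 183 = 39°; Δλ = -1.3483°.
Transverse Mercator on WGS84 with k₀ = 0.9996 gives E = 418503.376 m, N = 6338774.373 m.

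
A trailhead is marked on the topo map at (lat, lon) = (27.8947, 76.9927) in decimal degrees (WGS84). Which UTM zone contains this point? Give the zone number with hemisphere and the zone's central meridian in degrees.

Zone 43N, central meridian 75°

UTM zone = ⌊(λ + 180)/6⌋ + 1; 76.9927° ∈ [72°, 78°) → zone 43.
Hemisphere: N (φ ≥ 0).
Central meridian λ₀ = 6×43 − 183 = 75°.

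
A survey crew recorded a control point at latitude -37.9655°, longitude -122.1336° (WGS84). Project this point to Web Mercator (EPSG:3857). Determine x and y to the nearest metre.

Web Mercator is spherical with R = a = 6378137 m.
x = R·λ = 6378137 × -2.131633447 = -13595850.161 m.
y = R·ln tan(π/4 + φ/2) = 6378137 × -0.717224052 = -4574553.266 m.

x -13595850 m, y -4574553 m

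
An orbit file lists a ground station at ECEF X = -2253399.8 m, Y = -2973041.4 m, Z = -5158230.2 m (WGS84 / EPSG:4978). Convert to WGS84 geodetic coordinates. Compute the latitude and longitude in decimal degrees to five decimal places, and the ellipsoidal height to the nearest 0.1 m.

λ = atan2(Y, X) = -127.16010066°; p = √(X²+Y²) = 3730520.9 m.
Bowring's method on WGS84 (a = 6378137 m, b = 6356752.314 m) gives φ = -54.30740004°, h = 1784.180 m.

lat -54.30740°, lon -127.16010°, h 1784.2 m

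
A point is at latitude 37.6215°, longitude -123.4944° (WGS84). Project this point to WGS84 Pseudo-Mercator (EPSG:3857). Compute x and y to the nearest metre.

Web Mercator is spherical with R = a = 6378137 m.
x = R·λ = 6378137 × -2.155383888 = -13747333.724 m.
y = R·ln tan(π/4 + φ/2) = 6378137 × 0.709626272 = 4526093.582 m.

x -13747334 m, y 4526094 m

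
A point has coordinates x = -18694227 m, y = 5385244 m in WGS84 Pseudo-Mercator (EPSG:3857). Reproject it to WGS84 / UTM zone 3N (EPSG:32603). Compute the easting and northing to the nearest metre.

E 262790 m, N 4818245 m

Web Mercator inverse (R = 6378137 m) → φ = 43.47950146°, λ = -167.93309839°.
UTM 3N forward: E = 262789.776 m, N = 4818244.622 m.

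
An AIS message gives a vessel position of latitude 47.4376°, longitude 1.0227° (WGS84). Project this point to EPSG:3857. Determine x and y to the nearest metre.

Web Mercator is spherical with R = a = 6378137 m.
x = R·λ = 6378137 × 0.017849482 = 113846.443 m.
y = R·ln tan(π/4 + φ/2) = 6378137 × 0.942876634 = 6013796.344 m.

x 113846 m, y 6013796 m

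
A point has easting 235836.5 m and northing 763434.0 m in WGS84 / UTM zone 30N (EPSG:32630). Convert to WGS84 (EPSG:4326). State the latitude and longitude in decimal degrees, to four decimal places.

lat 6.9007°, lon -5.3905°

Zone 30N: λ₀ = -3°, k₀ = 0.9996, false easting 500000 m.
Meridian distance M = (N − FN)/k₀ = 763739.5 m.
Inverse transverse Mercator on WGS84 gives φ = 6.90069985°, λ = -5.39049963°.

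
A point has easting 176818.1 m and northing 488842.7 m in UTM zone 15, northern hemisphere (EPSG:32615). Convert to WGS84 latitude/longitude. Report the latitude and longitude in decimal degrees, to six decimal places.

lat 4.416900°, lon -95.911700°

Zone 15N: λ₀ = -93°, k₀ = 0.9996, false easting 500000 m.
Meridian distance M = (N − FN)/k₀ = 489038.3 m.
Inverse transverse Mercator on WGS84 gives φ = 4.41690005°, λ = -95.91170016°.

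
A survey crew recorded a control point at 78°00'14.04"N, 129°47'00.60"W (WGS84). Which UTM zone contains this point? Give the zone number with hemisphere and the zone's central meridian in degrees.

UTM zone = ⌊(λ + 180)/6⌋ + 1; -129.7835° ∈ [-132°, -126°) → zone 9.
Hemisphere: N (φ ≥ 0).
Central meridian λ₀ = 6×9 − 183 = -129°.

Zone 9N, central meridian -129°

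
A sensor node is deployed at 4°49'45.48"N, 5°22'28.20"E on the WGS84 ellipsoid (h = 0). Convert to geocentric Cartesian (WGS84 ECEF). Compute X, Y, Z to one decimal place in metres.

X 6327704.0 m, Y 595302.9 m, Z 533376.9 m

WGS84: a = 6378137 m, e² = 0.006694380; N(φ) = a/√(1−e²sin²φ) = 6378288.316 m.
X = (N+h)·cosφ·cosλ = 6327703.989 m; Y = (N+h)·cosφ·sinλ = 595302.888 m; Z = (N(1−e²)+h)·sinφ = 533376.947 m.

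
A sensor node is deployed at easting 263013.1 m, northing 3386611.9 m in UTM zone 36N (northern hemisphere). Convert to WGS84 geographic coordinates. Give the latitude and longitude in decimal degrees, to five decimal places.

lat 30.58860°, lon 30.52850°

Zone 36N: λ₀ = 33°, k₀ = 0.9996, false easting 500000 m.
Meridian distance M = (N − FN)/k₀ = 3387967.1 m.
Inverse transverse Mercator on WGS84 gives φ = 30.58859967°, λ = 30.52850001°.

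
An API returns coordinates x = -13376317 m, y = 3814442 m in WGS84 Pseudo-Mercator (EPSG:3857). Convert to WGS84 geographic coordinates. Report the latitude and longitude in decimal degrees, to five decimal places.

R = 6378137 m. λ = x/R = -120.16150006°.
φ = 2·arctan(exp(y/R)) − 90° = 2·arctan(1.81857) − 90° = 32.38869704°.

lat 32.38870°, lon -120.16150°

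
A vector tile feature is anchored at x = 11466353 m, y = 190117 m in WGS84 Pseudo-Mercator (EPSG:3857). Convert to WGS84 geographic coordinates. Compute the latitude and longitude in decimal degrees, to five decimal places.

R = 6378137 m. λ = x/R = 103.00400153°.
φ = 2·arctan(exp(y/R)) − 90° = 2·arctan(1.03026) − 90° = 1.70759722°.

lat 1.70760°, lon 103.00400°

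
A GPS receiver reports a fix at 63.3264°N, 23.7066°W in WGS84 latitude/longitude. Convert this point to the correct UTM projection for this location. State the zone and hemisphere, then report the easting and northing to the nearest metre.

Longitude -23.7066° lies in the 6° band [-24°, -18°), giving zone 27; latitude is north of the equator, so 27N.
Zone 27 central meridian λ₀ = 6×27 − 183 = -21°; Δλ = -2.7066°.
Transverse Mercator on WGS84 with k₀ = 0.9996 gives E = 364466.819 m, N = 7024817.890 m.

Zone 27N: E 364467 m, N 7024818 m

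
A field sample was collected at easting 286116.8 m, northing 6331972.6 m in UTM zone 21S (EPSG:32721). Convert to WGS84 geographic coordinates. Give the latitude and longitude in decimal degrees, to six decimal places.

Zone 21S: λ₀ = -57°, k₀ = 0.9996, false easting 500000 m, false northing 10000000 m.
Meridian distance M = (N − FN)/k₀ = -3669495.2 m.
Inverse transverse Mercator on WGS84 gives φ = -33.12990023°, λ = -59.29269953°.

lat -33.129900°, lon -59.292700°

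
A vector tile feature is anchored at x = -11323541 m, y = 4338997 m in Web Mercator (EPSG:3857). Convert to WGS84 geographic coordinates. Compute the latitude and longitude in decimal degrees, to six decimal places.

lat 36.278402°, lon -101.721100°

R = 6378137 m. λ = x/R = -101.72109951°.
φ = 2·arctan(exp(y/R)) − 90° = 2·arctan(1.97445) − 90° = 36.27840209°.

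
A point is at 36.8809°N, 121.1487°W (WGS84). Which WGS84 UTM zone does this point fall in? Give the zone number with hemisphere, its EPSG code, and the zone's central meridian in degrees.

UTM zone = ⌊(λ + 180)/6⌋ + 1; -121.1487° ∈ [-126°, -120°) → zone 10.
Hemisphere: N (φ ≥ 0).
Central meridian λ₀ = 6×10 − 183 = -123°.
EPSG code: 32610.

Zone 10N (EPSG:32610), central meridian -123°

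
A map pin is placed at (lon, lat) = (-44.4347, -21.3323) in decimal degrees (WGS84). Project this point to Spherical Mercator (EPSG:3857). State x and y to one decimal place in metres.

x -4946448.2 m, y -2431546.2 m

Web Mercator is spherical with R = a = 6378137 m.
x = R·λ = 6378137 × -0.775531817 = -4946448.178 m.
y = R·ln tan(π/4 + φ/2) = 6378137 × -0.381231417 = -2431546.207 m.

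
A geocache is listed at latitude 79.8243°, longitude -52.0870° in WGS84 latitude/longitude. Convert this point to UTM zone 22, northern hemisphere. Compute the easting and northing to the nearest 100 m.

Zone 22 central meridian λ₀ = 6×22 − 183 = -51°; Δλ = -1.0870°.
Transverse Mercator on WGS84 with k₀ = 0.9996 gives E = 478562.622 m, N = 8862175.276 m.

E 478600 m, N 8862200 m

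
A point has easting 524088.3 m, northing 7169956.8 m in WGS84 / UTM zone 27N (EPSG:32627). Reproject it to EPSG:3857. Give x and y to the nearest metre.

x -2281571 m, y 9517740 m

Unproject from UTM 27N (λ₀ = -21°) → φ = 64.65369960°, λ = -20.49570072°.
Web Mercator (R = 6378137 m): x = -2281570.967 m, y = 9517740.029 m.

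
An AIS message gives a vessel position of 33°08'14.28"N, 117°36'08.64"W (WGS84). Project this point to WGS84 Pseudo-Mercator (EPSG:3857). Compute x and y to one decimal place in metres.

Web Mercator is spherical with R = a = 6378137 m.
x = R·λ = 6378137 × -2.052549088 = -13091439.284 m.
y = R·ln tan(π/4 + φ/2) = 6378137 × 0.613587080 = 3913542.455 m.

x -13091439.3 m, y 3913542.5 m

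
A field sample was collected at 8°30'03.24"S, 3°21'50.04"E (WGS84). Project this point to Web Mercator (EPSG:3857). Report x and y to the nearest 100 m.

x 374500 m, y -949800 m

Web Mercator is spherical with R = a = 6378137 m.
x = R·λ = 6378137 × 0.058711131 = 374467.635 m.
y = R·ln tan(π/4 + φ/2) = 6378137 × -0.148916056 = -949807.007 m.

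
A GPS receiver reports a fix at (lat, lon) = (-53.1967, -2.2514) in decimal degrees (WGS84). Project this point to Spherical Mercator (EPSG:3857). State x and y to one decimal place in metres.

Web Mercator is spherical with R = a = 6378137 m.
x = R·λ = 6378137 × -0.039294343 = -250624.702 m.
y = R·ln tan(π/4 + φ/2) = 6378137 × -1.100551039 = -7019465.301 m.

x -250624.7 m, y -7019465.3 m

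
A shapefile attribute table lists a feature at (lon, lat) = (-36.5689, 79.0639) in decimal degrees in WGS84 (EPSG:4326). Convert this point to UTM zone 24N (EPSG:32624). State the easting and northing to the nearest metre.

Zone 24 central meridian λ₀ = 6×24 − 183 = -39°; Δλ = +2.4311°.
Transverse Mercator on WGS84 with k₀ = 0.9996 gives E = 551473.635 m, N = 8778178.166 m.

E 551474 m, N 8778178 m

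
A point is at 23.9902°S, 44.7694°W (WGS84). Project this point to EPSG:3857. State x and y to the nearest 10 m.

x -4983710 m, y -2752210 m

Web Mercator is spherical with R = a = 6378137 m.
x = R·λ = 6378137 × -0.781373434 = -4983706.811 m.
y = R·ln tan(π/4 + φ/2) = 6378137 × -0.431507505 = -2752213.982 m.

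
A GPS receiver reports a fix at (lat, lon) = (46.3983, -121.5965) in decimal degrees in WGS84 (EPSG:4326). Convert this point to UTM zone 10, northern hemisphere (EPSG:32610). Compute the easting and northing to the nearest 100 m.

E 607900 m, N 5139300 m

Zone 10 central meridian λ₀ = 6×10 − 183 = -123°; Δλ = +1.4035°.
Transverse Mercator on WGS84 with k₀ = 0.9996 gives E = 607893.318 m, N = 5139259.934 m.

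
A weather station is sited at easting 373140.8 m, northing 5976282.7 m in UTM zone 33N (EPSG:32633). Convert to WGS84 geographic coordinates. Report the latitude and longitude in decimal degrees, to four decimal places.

Zone 33N: λ₀ = 15°, k₀ = 0.9996, false easting 500000 m.
Meridian distance M = (N − FN)/k₀ = 5978674.2 m.
Inverse transverse Mercator on WGS84 gives φ = 53.91939984°, λ = 13.06829964°.

lat 53.9194°, lon 13.0683°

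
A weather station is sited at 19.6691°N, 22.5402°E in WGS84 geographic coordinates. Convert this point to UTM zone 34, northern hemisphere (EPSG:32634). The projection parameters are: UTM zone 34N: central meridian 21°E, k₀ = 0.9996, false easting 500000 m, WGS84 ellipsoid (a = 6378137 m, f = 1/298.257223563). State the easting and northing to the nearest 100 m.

E 661500 m, N 2175600 m

Zone 34 central meridian λ₀ = 6×34 − 183 = 21°; Δλ = +1.5402°.
Transverse Mercator on WGS84 with k₀ = 0.9996 gives E = 661462.097 m, N = 2175595.169 m.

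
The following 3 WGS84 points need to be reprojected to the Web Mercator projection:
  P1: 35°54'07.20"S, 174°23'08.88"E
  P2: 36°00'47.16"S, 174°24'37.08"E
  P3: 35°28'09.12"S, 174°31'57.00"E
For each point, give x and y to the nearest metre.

P1: x 19412538 m, y -4287145 m; P2: x 19415266 m, y -4302424 m; P3: x 19428869 m, y -4227828 m

Web Mercator: x = R·λ, y = R·ln tan(π/4+φ/2), R = 6378137 m.
P1 (-35.9020°, 174.3858°) → (19412538.458, -4287145.088) m.
P2 (-36.0131°, 174.4103°) → (19415265.785, -4302424.062) m.
P3 (-35.4692°, 174.5325°) → (19428869.027, -4227827.778) m.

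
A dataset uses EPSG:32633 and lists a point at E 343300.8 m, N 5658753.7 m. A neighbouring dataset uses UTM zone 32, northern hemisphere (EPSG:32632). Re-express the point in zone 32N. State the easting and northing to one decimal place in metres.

E 763737.0 m, N 5663117.0 m

UTM 33N → geographic: φ = 51.05890017°, λ = 12.76389969°.
UTM 32N (λ₀ = 9°) forward: E = 763737.041 m, N = 5663117.035 m.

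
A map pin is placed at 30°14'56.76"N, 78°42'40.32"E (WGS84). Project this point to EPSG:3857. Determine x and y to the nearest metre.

x 8762091 m, y 3535610 m

Web Mercator is spherical with R = a = 6378137 m.
x = R·λ = 6378137 × 1.373769598 = 8762090.704 m.
y = R·ln tan(π/4 + φ/2) = 6378137 × 0.554332665 = 3535609.680 m.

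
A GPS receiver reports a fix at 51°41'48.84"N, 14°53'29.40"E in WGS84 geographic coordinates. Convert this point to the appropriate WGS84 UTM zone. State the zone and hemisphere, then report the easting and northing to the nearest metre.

Zone 33N: E 492501 m, N 5727333 m

Longitude 14.8915° lies in the 6° band [12°, 18°), giving zone 33; latitude is north of the equator, so 33N.
Zone 33 central meridian λ₀ = 6×33 − 183 = 15°; Δλ = -0.1085°.
Transverse Mercator on WGS84 with k₀ = 0.9996 gives E = 492501.216 m, N = 5727333.013 m.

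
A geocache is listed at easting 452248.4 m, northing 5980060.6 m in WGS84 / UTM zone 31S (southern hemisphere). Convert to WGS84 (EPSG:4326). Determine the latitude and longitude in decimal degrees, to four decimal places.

lat -36.3233°, lon 2.4680°

Zone 31S: λ₀ = 3°, k₀ = 0.9996, false easting 500000 m, false northing 10000000 m.
Meridian distance M = (N − FN)/k₀ = -4021548.0 m.
Inverse transverse Mercator on WGS84 gives φ = -36.32329967°, λ = 2.46800036°.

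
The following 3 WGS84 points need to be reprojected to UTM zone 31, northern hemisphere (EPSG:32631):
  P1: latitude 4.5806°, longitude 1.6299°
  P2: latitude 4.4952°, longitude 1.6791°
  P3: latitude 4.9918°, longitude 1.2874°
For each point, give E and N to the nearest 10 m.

P1: E 348010 m, N 506450 m; P2: E 353450 m, N 497000 m; P3: E 310120 m, N 552000 m

UTM zone 31N: λ₀ = 3°, k₀ = 0.9996.
P1 (4.5806°, 1.6299°) → (348011.485, 506449.895) m.
P2 (4.4952°, 1.6791°) → (353453.114, 496997.301) m.
P3 (4.9918°, 1.2874°) → (310120.450, 552004.863) m.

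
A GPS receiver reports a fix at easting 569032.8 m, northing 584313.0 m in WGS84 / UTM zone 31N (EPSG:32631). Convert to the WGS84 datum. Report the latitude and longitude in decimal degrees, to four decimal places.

lat 5.2860°, lon 3.6230°

Zone 31N: λ₀ = 3°, k₀ = 0.9996, false easting 500000 m.
Meridian distance M = (N − FN)/k₀ = 584546.8 m.
Inverse transverse Mercator on WGS84 gives φ = 5.28599983°, λ = 3.62300009°.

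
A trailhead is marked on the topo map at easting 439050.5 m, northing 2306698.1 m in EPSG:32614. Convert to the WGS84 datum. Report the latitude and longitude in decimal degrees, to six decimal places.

lat 20.859400°, lon -99.585900°

Zone 14N: λ₀ = -99°, k₀ = 0.9996, false easting 500000 m.
Meridian distance M = (N − FN)/k₀ = 2307621.1 m.
Inverse transverse Mercator on WGS84 gives φ = 20.85939958°, λ = -99.58589970°.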